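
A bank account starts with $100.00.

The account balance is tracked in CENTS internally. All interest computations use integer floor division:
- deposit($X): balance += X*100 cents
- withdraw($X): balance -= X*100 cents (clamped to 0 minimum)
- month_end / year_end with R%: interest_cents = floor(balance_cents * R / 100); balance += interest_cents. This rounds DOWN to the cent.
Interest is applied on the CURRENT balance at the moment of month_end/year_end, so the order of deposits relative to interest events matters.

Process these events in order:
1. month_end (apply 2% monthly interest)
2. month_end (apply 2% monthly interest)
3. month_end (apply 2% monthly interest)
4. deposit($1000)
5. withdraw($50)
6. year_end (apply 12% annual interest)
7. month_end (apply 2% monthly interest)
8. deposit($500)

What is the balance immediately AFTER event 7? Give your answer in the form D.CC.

After 1 (month_end (apply 2% monthly interest)): balance=$102.00 total_interest=$2.00
After 2 (month_end (apply 2% monthly interest)): balance=$104.04 total_interest=$4.04
After 3 (month_end (apply 2% monthly interest)): balance=$106.12 total_interest=$6.12
After 4 (deposit($1000)): balance=$1106.12 total_interest=$6.12
After 5 (withdraw($50)): balance=$1056.12 total_interest=$6.12
After 6 (year_end (apply 12% annual interest)): balance=$1182.85 total_interest=$132.85
After 7 (month_end (apply 2% monthly interest)): balance=$1206.50 total_interest=$156.50

Answer: 1206.50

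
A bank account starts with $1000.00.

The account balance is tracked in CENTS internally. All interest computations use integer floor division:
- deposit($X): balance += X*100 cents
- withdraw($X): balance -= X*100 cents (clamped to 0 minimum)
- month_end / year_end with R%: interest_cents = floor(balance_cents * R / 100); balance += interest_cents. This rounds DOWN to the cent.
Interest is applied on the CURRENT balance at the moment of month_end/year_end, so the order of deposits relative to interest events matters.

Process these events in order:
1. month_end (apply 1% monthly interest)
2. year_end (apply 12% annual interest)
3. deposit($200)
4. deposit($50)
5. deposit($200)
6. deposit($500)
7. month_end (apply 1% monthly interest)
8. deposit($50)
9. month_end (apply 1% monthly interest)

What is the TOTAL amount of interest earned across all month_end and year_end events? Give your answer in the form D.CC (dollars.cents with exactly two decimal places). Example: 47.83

After 1 (month_end (apply 1% monthly interest)): balance=$1010.00 total_interest=$10.00
After 2 (year_end (apply 12% annual interest)): balance=$1131.20 total_interest=$131.20
After 3 (deposit($200)): balance=$1331.20 total_interest=$131.20
After 4 (deposit($50)): balance=$1381.20 total_interest=$131.20
After 5 (deposit($200)): balance=$1581.20 total_interest=$131.20
After 6 (deposit($500)): balance=$2081.20 total_interest=$131.20
After 7 (month_end (apply 1% monthly interest)): balance=$2102.01 total_interest=$152.01
After 8 (deposit($50)): balance=$2152.01 total_interest=$152.01
After 9 (month_end (apply 1% monthly interest)): balance=$2173.53 total_interest=$173.53

Answer: 173.53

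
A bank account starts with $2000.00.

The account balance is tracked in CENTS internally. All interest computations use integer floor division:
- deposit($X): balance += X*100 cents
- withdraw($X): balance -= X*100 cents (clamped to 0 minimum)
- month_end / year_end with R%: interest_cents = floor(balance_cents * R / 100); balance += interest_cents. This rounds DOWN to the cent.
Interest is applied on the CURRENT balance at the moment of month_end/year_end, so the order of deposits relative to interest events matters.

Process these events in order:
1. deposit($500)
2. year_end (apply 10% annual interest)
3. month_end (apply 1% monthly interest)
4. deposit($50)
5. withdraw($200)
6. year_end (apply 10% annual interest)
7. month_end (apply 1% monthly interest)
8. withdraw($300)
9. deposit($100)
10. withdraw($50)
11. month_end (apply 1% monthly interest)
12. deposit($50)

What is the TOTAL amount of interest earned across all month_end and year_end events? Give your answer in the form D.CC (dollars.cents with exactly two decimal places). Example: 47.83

After 1 (deposit($500)): balance=$2500.00 total_interest=$0.00
After 2 (year_end (apply 10% annual interest)): balance=$2750.00 total_interest=$250.00
After 3 (month_end (apply 1% monthly interest)): balance=$2777.50 total_interest=$277.50
After 4 (deposit($50)): balance=$2827.50 total_interest=$277.50
After 5 (withdraw($200)): balance=$2627.50 total_interest=$277.50
After 6 (year_end (apply 10% annual interest)): balance=$2890.25 total_interest=$540.25
After 7 (month_end (apply 1% monthly interest)): balance=$2919.15 total_interest=$569.15
After 8 (withdraw($300)): balance=$2619.15 total_interest=$569.15
After 9 (deposit($100)): balance=$2719.15 total_interest=$569.15
After 10 (withdraw($50)): balance=$2669.15 total_interest=$569.15
After 11 (month_end (apply 1% monthly interest)): balance=$2695.84 total_interest=$595.84
After 12 (deposit($50)): balance=$2745.84 total_interest=$595.84

Answer: 595.84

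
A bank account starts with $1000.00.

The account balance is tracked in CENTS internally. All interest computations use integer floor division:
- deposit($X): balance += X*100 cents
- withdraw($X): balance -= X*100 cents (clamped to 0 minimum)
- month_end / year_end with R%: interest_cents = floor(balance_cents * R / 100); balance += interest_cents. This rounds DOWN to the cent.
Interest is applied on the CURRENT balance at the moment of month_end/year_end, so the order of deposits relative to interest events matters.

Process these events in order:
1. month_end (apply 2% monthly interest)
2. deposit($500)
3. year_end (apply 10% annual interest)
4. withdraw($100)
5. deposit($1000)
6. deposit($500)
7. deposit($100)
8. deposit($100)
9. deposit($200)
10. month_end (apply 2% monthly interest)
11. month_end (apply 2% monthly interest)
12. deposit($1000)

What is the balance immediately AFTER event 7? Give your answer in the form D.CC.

After 1 (month_end (apply 2% monthly interest)): balance=$1020.00 total_interest=$20.00
After 2 (deposit($500)): balance=$1520.00 total_interest=$20.00
After 3 (year_end (apply 10% annual interest)): balance=$1672.00 total_interest=$172.00
After 4 (withdraw($100)): balance=$1572.00 total_interest=$172.00
After 5 (deposit($1000)): balance=$2572.00 total_interest=$172.00
After 6 (deposit($500)): balance=$3072.00 total_interest=$172.00
After 7 (deposit($100)): balance=$3172.00 total_interest=$172.00

Answer: 3172.00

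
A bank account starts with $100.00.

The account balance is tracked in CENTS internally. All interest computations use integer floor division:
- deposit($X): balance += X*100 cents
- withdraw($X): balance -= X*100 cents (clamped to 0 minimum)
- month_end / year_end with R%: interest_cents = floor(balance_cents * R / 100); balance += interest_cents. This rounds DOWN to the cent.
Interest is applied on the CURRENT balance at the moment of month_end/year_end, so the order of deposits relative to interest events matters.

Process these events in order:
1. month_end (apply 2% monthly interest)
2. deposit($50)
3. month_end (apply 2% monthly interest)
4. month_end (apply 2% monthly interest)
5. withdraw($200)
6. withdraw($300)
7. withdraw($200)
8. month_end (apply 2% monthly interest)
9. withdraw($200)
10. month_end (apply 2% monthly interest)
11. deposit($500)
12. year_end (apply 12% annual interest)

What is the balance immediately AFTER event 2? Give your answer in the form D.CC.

Answer: 152.00

Derivation:
After 1 (month_end (apply 2% monthly interest)): balance=$102.00 total_interest=$2.00
After 2 (deposit($50)): balance=$152.00 total_interest=$2.00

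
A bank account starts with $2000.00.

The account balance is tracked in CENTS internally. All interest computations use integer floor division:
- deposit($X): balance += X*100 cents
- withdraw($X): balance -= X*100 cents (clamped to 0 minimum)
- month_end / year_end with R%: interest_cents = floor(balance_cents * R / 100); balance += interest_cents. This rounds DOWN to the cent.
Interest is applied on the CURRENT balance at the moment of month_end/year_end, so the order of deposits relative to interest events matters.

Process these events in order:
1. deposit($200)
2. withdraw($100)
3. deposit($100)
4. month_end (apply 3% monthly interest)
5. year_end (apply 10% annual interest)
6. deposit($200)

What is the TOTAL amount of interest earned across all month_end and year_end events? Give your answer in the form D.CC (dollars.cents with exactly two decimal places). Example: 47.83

After 1 (deposit($200)): balance=$2200.00 total_interest=$0.00
After 2 (withdraw($100)): balance=$2100.00 total_interest=$0.00
After 3 (deposit($100)): balance=$2200.00 total_interest=$0.00
After 4 (month_end (apply 3% monthly interest)): balance=$2266.00 total_interest=$66.00
After 5 (year_end (apply 10% annual interest)): balance=$2492.60 total_interest=$292.60
After 6 (deposit($200)): balance=$2692.60 total_interest=$292.60

Answer: 292.60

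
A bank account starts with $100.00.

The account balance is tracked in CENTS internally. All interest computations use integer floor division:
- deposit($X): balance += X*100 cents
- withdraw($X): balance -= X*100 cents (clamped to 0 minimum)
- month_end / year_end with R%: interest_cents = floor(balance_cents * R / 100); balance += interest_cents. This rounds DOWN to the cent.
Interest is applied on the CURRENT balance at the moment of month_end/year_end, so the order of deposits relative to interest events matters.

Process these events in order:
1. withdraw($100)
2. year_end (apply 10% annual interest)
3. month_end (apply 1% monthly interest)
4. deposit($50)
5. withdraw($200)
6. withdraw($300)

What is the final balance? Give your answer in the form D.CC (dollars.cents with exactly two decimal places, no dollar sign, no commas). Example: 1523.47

After 1 (withdraw($100)): balance=$0.00 total_interest=$0.00
After 2 (year_end (apply 10% annual interest)): balance=$0.00 total_interest=$0.00
After 3 (month_end (apply 1% monthly interest)): balance=$0.00 total_interest=$0.00
After 4 (deposit($50)): balance=$50.00 total_interest=$0.00
After 5 (withdraw($200)): balance=$0.00 total_interest=$0.00
After 6 (withdraw($300)): balance=$0.00 total_interest=$0.00

Answer: 0.00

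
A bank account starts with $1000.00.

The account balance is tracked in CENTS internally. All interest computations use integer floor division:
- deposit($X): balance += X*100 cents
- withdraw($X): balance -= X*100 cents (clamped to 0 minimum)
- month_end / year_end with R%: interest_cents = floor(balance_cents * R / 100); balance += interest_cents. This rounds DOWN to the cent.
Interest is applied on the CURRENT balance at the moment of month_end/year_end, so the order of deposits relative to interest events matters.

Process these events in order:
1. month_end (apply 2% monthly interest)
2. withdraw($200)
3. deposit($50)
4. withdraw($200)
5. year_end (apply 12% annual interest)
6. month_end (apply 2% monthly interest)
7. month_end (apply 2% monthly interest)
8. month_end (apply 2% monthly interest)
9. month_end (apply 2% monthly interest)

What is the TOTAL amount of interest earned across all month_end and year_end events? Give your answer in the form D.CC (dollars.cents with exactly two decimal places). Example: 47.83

After 1 (month_end (apply 2% monthly interest)): balance=$1020.00 total_interest=$20.00
After 2 (withdraw($200)): balance=$820.00 total_interest=$20.00
After 3 (deposit($50)): balance=$870.00 total_interest=$20.00
After 4 (withdraw($200)): balance=$670.00 total_interest=$20.00
After 5 (year_end (apply 12% annual interest)): balance=$750.40 total_interest=$100.40
After 6 (month_end (apply 2% monthly interest)): balance=$765.40 total_interest=$115.40
After 7 (month_end (apply 2% monthly interest)): balance=$780.70 total_interest=$130.70
After 8 (month_end (apply 2% monthly interest)): balance=$796.31 total_interest=$146.31
After 9 (month_end (apply 2% monthly interest)): balance=$812.23 total_interest=$162.23

Answer: 162.23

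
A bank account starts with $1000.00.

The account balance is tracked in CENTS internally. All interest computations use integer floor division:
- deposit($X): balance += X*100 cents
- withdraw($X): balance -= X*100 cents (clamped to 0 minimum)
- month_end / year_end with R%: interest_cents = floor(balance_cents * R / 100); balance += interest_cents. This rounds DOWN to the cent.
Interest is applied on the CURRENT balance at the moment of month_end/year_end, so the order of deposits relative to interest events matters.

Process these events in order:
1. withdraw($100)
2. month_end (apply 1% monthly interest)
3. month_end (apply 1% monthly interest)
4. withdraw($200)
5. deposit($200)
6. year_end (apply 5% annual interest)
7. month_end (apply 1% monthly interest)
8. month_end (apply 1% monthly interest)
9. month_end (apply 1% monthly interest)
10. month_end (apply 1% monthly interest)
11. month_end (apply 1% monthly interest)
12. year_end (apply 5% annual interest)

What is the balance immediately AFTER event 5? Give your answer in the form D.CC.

After 1 (withdraw($100)): balance=$900.00 total_interest=$0.00
After 2 (month_end (apply 1% monthly interest)): balance=$909.00 total_interest=$9.00
After 3 (month_end (apply 1% monthly interest)): balance=$918.09 total_interest=$18.09
After 4 (withdraw($200)): balance=$718.09 total_interest=$18.09
After 5 (deposit($200)): balance=$918.09 total_interest=$18.09

Answer: 918.09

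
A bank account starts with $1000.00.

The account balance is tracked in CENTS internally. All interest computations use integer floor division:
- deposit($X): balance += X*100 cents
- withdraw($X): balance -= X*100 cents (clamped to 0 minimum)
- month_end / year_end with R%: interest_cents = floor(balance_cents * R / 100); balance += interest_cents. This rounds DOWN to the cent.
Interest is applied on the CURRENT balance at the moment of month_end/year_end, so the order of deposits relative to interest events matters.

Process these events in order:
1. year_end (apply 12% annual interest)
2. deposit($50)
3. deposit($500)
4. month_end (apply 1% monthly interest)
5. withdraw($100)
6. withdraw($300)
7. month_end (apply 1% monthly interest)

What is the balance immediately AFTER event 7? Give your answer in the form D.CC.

Answer: 1299.56

Derivation:
After 1 (year_end (apply 12% annual interest)): balance=$1120.00 total_interest=$120.00
After 2 (deposit($50)): balance=$1170.00 total_interest=$120.00
After 3 (deposit($500)): balance=$1670.00 total_interest=$120.00
After 4 (month_end (apply 1% monthly interest)): balance=$1686.70 total_interest=$136.70
After 5 (withdraw($100)): balance=$1586.70 total_interest=$136.70
After 6 (withdraw($300)): balance=$1286.70 total_interest=$136.70
After 7 (month_end (apply 1% monthly interest)): balance=$1299.56 total_interest=$149.56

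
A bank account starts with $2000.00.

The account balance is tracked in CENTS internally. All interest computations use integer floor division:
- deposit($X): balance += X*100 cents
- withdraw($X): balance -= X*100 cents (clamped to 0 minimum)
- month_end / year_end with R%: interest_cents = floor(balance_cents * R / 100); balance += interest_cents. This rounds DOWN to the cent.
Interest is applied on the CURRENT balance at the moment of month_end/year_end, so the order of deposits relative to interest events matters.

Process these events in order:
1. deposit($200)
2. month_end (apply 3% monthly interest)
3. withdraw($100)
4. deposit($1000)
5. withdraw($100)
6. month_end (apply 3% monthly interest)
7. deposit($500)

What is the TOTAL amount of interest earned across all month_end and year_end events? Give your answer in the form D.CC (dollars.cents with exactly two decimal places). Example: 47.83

After 1 (deposit($200)): balance=$2200.00 total_interest=$0.00
After 2 (month_end (apply 3% monthly interest)): balance=$2266.00 total_interest=$66.00
After 3 (withdraw($100)): balance=$2166.00 total_interest=$66.00
After 4 (deposit($1000)): balance=$3166.00 total_interest=$66.00
After 5 (withdraw($100)): balance=$3066.00 total_interest=$66.00
After 6 (month_end (apply 3% monthly interest)): balance=$3157.98 total_interest=$157.98
After 7 (deposit($500)): balance=$3657.98 total_interest=$157.98

Answer: 157.98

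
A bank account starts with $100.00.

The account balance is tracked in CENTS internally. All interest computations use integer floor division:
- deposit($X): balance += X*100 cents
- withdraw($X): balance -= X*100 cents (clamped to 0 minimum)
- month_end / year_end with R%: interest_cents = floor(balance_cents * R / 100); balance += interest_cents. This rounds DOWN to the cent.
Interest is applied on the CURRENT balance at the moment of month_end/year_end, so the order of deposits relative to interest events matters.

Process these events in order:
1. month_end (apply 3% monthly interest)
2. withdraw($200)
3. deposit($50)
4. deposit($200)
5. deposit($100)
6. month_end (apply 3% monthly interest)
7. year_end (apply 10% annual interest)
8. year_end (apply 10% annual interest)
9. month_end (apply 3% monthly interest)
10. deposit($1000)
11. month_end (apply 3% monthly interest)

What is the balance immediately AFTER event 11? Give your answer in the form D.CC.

Answer: 1492.75

Derivation:
After 1 (month_end (apply 3% monthly interest)): balance=$103.00 total_interest=$3.00
After 2 (withdraw($200)): balance=$0.00 total_interest=$3.00
After 3 (deposit($50)): balance=$50.00 total_interest=$3.00
After 4 (deposit($200)): balance=$250.00 total_interest=$3.00
After 5 (deposit($100)): balance=$350.00 total_interest=$3.00
After 6 (month_end (apply 3% monthly interest)): balance=$360.50 total_interest=$13.50
After 7 (year_end (apply 10% annual interest)): balance=$396.55 total_interest=$49.55
After 8 (year_end (apply 10% annual interest)): balance=$436.20 total_interest=$89.20
After 9 (month_end (apply 3% monthly interest)): balance=$449.28 total_interest=$102.28
After 10 (deposit($1000)): balance=$1449.28 total_interest=$102.28
After 11 (month_end (apply 3% monthly interest)): balance=$1492.75 total_interest=$145.75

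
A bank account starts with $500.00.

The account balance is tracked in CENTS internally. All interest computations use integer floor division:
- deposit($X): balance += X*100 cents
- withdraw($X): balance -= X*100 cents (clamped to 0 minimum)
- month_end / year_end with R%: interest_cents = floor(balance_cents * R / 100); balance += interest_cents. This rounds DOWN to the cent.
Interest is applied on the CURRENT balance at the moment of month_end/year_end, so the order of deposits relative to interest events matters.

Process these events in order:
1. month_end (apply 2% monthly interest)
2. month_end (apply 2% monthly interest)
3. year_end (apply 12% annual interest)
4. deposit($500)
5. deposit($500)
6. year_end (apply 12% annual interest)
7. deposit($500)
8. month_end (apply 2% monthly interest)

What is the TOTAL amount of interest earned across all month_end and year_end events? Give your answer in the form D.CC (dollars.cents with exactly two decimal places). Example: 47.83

After 1 (month_end (apply 2% monthly interest)): balance=$510.00 total_interest=$10.00
After 2 (month_end (apply 2% monthly interest)): balance=$520.20 total_interest=$20.20
After 3 (year_end (apply 12% annual interest)): balance=$582.62 total_interest=$82.62
After 4 (deposit($500)): balance=$1082.62 total_interest=$82.62
After 5 (deposit($500)): balance=$1582.62 total_interest=$82.62
After 6 (year_end (apply 12% annual interest)): balance=$1772.53 total_interest=$272.53
After 7 (deposit($500)): balance=$2272.53 total_interest=$272.53
After 8 (month_end (apply 2% monthly interest)): balance=$2317.98 total_interest=$317.98

Answer: 317.98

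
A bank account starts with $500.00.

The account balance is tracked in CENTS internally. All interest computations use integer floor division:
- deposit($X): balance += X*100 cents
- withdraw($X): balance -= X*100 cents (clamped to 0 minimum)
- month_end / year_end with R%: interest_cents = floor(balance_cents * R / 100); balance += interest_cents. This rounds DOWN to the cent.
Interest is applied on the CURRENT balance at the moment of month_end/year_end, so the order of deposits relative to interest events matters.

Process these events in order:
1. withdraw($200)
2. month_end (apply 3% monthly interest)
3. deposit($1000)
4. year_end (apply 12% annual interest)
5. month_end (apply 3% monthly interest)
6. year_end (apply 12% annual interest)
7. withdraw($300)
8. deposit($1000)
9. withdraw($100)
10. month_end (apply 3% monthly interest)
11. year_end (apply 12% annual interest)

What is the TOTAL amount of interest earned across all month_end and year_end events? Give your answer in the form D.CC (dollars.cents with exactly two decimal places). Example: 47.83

After 1 (withdraw($200)): balance=$300.00 total_interest=$0.00
After 2 (month_end (apply 3% monthly interest)): balance=$309.00 total_interest=$9.00
After 3 (deposit($1000)): balance=$1309.00 total_interest=$9.00
After 4 (year_end (apply 12% annual interest)): balance=$1466.08 total_interest=$166.08
After 5 (month_end (apply 3% monthly interest)): balance=$1510.06 total_interest=$210.06
After 6 (year_end (apply 12% annual interest)): balance=$1691.26 total_interest=$391.26
After 7 (withdraw($300)): balance=$1391.26 total_interest=$391.26
After 8 (deposit($1000)): balance=$2391.26 total_interest=$391.26
After 9 (withdraw($100)): balance=$2291.26 total_interest=$391.26
After 10 (month_end (apply 3% monthly interest)): balance=$2359.99 total_interest=$459.99
After 11 (year_end (apply 12% annual interest)): balance=$2643.18 total_interest=$743.18

Answer: 743.18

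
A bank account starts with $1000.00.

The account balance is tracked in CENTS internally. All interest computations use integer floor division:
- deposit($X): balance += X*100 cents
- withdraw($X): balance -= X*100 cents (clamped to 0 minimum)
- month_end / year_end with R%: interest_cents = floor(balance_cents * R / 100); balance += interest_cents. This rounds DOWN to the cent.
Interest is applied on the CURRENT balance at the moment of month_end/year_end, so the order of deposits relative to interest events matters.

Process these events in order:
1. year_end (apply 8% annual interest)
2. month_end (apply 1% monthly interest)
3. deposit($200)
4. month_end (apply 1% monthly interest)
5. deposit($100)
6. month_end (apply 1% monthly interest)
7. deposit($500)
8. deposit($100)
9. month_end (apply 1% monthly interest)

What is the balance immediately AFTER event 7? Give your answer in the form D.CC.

After 1 (year_end (apply 8% annual interest)): balance=$1080.00 total_interest=$80.00
After 2 (month_end (apply 1% monthly interest)): balance=$1090.80 total_interest=$90.80
After 3 (deposit($200)): balance=$1290.80 total_interest=$90.80
After 4 (month_end (apply 1% monthly interest)): balance=$1303.70 total_interest=$103.70
After 5 (deposit($100)): balance=$1403.70 total_interest=$103.70
After 6 (month_end (apply 1% monthly interest)): balance=$1417.73 total_interest=$117.73
After 7 (deposit($500)): balance=$1917.73 total_interest=$117.73

Answer: 1917.73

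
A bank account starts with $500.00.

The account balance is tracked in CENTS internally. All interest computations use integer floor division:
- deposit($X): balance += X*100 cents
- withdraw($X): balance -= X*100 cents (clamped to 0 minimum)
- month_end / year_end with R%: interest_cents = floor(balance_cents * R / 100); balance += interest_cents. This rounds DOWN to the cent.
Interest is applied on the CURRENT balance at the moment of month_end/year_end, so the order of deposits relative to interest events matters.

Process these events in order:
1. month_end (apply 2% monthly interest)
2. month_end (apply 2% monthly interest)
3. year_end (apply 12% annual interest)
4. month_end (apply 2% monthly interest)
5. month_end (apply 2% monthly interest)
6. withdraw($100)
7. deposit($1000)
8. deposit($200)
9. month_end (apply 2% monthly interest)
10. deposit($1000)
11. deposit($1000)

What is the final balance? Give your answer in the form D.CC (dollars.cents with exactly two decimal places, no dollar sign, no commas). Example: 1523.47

After 1 (month_end (apply 2% monthly interest)): balance=$510.00 total_interest=$10.00
After 2 (month_end (apply 2% monthly interest)): balance=$520.20 total_interest=$20.20
After 3 (year_end (apply 12% annual interest)): balance=$582.62 total_interest=$82.62
After 4 (month_end (apply 2% monthly interest)): balance=$594.27 total_interest=$94.27
After 5 (month_end (apply 2% monthly interest)): balance=$606.15 total_interest=$106.15
After 6 (withdraw($100)): balance=$506.15 total_interest=$106.15
After 7 (deposit($1000)): balance=$1506.15 total_interest=$106.15
After 8 (deposit($200)): balance=$1706.15 total_interest=$106.15
After 9 (month_end (apply 2% monthly interest)): balance=$1740.27 total_interest=$140.27
After 10 (deposit($1000)): balance=$2740.27 total_interest=$140.27
After 11 (deposit($1000)): balance=$3740.27 total_interest=$140.27

Answer: 3740.27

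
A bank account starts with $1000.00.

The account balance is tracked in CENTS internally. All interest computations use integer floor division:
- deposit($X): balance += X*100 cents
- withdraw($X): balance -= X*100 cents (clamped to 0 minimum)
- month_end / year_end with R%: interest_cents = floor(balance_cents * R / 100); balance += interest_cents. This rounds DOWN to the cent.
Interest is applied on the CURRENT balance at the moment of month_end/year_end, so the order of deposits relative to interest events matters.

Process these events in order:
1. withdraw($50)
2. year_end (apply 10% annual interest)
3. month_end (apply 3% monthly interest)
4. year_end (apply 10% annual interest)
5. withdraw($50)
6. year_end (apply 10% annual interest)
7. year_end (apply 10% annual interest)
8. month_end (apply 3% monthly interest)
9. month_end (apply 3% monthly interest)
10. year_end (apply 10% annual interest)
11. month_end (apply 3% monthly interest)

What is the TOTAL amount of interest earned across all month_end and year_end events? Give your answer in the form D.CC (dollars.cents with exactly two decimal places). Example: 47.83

Answer: 749.24

Derivation:
After 1 (withdraw($50)): balance=$950.00 total_interest=$0.00
After 2 (year_end (apply 10% annual interest)): balance=$1045.00 total_interest=$95.00
After 3 (month_end (apply 3% monthly interest)): balance=$1076.35 total_interest=$126.35
After 4 (year_end (apply 10% annual interest)): balance=$1183.98 total_interest=$233.98
After 5 (withdraw($50)): balance=$1133.98 total_interest=$233.98
After 6 (year_end (apply 10% annual interest)): balance=$1247.37 total_interest=$347.37
After 7 (year_end (apply 10% annual interest)): balance=$1372.10 total_interest=$472.10
After 8 (month_end (apply 3% monthly interest)): balance=$1413.26 total_interest=$513.26
After 9 (month_end (apply 3% monthly interest)): balance=$1455.65 total_interest=$555.65
After 10 (year_end (apply 10% annual interest)): balance=$1601.21 total_interest=$701.21
After 11 (month_end (apply 3% monthly interest)): balance=$1649.24 total_interest=$749.24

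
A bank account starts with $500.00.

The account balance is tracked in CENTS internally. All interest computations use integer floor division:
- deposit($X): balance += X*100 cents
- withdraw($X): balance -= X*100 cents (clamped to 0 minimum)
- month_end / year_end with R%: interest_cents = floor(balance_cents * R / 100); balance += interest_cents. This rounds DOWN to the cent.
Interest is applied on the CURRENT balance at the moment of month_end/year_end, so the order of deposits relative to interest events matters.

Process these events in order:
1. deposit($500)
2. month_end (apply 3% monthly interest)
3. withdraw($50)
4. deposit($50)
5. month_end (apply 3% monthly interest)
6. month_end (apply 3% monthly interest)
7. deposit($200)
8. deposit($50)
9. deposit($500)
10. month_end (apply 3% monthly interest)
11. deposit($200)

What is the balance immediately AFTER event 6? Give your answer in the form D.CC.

After 1 (deposit($500)): balance=$1000.00 total_interest=$0.00
After 2 (month_end (apply 3% monthly interest)): balance=$1030.00 total_interest=$30.00
After 3 (withdraw($50)): balance=$980.00 total_interest=$30.00
After 4 (deposit($50)): balance=$1030.00 total_interest=$30.00
After 5 (month_end (apply 3% monthly interest)): balance=$1060.90 total_interest=$60.90
After 6 (month_end (apply 3% monthly interest)): balance=$1092.72 total_interest=$92.72

Answer: 1092.72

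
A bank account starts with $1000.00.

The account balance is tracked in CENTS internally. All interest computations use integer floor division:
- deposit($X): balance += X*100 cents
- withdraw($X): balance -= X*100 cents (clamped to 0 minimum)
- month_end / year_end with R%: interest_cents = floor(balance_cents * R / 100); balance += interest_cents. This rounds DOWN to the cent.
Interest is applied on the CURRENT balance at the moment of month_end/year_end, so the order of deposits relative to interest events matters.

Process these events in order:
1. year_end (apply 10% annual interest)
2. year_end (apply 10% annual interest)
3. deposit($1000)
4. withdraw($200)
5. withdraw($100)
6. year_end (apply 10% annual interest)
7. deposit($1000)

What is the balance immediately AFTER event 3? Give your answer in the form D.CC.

After 1 (year_end (apply 10% annual interest)): balance=$1100.00 total_interest=$100.00
After 2 (year_end (apply 10% annual interest)): balance=$1210.00 total_interest=$210.00
After 3 (deposit($1000)): balance=$2210.00 total_interest=$210.00

Answer: 2210.00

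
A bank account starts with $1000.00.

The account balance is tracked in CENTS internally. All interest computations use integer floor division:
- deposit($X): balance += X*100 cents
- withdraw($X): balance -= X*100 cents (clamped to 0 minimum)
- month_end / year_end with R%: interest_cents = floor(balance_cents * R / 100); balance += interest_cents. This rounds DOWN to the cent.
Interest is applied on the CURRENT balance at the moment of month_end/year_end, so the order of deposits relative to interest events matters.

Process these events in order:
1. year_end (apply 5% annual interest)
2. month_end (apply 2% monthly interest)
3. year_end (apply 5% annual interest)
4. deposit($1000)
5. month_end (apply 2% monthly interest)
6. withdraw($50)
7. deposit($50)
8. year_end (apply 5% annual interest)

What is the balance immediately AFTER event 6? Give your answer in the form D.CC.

Answer: 2117.04

Derivation:
After 1 (year_end (apply 5% annual interest)): balance=$1050.00 total_interest=$50.00
After 2 (month_end (apply 2% monthly interest)): balance=$1071.00 total_interest=$71.00
After 3 (year_end (apply 5% annual interest)): balance=$1124.55 total_interest=$124.55
After 4 (deposit($1000)): balance=$2124.55 total_interest=$124.55
After 5 (month_end (apply 2% monthly interest)): balance=$2167.04 total_interest=$167.04
After 6 (withdraw($50)): balance=$2117.04 total_interest=$167.04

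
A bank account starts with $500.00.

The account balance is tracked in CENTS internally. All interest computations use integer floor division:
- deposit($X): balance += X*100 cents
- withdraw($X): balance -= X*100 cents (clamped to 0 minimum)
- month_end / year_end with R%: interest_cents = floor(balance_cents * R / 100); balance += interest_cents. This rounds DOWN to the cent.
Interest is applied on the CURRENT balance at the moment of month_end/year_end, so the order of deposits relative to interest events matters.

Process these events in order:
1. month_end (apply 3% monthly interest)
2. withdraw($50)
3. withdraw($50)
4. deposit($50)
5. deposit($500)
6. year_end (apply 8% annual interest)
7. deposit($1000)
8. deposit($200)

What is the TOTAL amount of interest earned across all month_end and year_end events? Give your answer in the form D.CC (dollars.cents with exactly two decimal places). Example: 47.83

Answer: 92.20

Derivation:
After 1 (month_end (apply 3% monthly interest)): balance=$515.00 total_interest=$15.00
After 2 (withdraw($50)): balance=$465.00 total_interest=$15.00
After 3 (withdraw($50)): balance=$415.00 total_interest=$15.00
After 4 (deposit($50)): balance=$465.00 total_interest=$15.00
After 5 (deposit($500)): balance=$965.00 total_interest=$15.00
After 6 (year_end (apply 8% annual interest)): balance=$1042.20 total_interest=$92.20
After 7 (deposit($1000)): balance=$2042.20 total_interest=$92.20
After 8 (deposit($200)): balance=$2242.20 total_interest=$92.20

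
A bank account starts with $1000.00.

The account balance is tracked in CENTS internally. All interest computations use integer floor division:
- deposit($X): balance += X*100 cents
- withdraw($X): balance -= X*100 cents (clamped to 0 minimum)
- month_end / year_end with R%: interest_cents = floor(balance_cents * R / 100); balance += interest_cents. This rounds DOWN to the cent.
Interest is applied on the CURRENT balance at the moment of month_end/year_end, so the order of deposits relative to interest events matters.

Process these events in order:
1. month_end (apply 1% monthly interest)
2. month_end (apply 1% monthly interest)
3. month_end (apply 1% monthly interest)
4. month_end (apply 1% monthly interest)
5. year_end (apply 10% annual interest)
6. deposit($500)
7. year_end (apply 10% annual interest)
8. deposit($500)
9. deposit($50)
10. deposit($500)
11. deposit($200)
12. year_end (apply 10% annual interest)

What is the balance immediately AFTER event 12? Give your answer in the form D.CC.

Answer: 3365.03

Derivation:
After 1 (month_end (apply 1% monthly interest)): balance=$1010.00 total_interest=$10.00
After 2 (month_end (apply 1% monthly interest)): balance=$1020.10 total_interest=$20.10
After 3 (month_end (apply 1% monthly interest)): balance=$1030.30 total_interest=$30.30
After 4 (month_end (apply 1% monthly interest)): balance=$1040.60 total_interest=$40.60
After 5 (year_end (apply 10% annual interest)): balance=$1144.66 total_interest=$144.66
After 6 (deposit($500)): balance=$1644.66 total_interest=$144.66
After 7 (year_end (apply 10% annual interest)): balance=$1809.12 total_interest=$309.12
After 8 (deposit($500)): balance=$2309.12 total_interest=$309.12
After 9 (deposit($50)): balance=$2359.12 total_interest=$309.12
After 10 (deposit($500)): balance=$2859.12 total_interest=$309.12
After 11 (deposit($200)): balance=$3059.12 total_interest=$309.12
After 12 (year_end (apply 10% annual interest)): balance=$3365.03 total_interest=$615.03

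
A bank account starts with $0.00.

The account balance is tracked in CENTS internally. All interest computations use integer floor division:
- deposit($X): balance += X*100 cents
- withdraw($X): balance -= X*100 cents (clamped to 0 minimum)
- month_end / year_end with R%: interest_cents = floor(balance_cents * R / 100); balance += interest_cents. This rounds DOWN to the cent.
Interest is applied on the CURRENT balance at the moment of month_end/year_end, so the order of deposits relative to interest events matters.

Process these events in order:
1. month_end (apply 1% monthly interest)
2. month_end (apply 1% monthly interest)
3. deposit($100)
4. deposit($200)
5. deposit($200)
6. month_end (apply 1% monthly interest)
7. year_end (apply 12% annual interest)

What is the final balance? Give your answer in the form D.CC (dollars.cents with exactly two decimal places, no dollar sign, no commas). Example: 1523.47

After 1 (month_end (apply 1% monthly interest)): balance=$0.00 total_interest=$0.00
After 2 (month_end (apply 1% monthly interest)): balance=$0.00 total_interest=$0.00
After 3 (deposit($100)): balance=$100.00 total_interest=$0.00
After 4 (deposit($200)): balance=$300.00 total_interest=$0.00
After 5 (deposit($200)): balance=$500.00 total_interest=$0.00
After 6 (month_end (apply 1% monthly interest)): balance=$505.00 total_interest=$5.00
After 7 (year_end (apply 12% annual interest)): balance=$565.60 total_interest=$65.60

Answer: 565.60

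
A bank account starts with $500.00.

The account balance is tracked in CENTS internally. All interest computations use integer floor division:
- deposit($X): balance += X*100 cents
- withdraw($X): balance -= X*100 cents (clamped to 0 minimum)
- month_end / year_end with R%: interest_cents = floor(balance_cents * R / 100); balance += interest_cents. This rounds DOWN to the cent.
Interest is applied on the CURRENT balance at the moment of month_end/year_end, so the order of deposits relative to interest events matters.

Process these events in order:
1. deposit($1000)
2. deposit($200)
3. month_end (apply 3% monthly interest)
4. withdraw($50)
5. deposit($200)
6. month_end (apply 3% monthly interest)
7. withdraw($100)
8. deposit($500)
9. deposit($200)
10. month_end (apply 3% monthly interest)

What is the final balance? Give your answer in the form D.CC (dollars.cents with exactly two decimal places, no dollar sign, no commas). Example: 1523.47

Answer: 2634.77

Derivation:
After 1 (deposit($1000)): balance=$1500.00 total_interest=$0.00
After 2 (deposit($200)): balance=$1700.00 total_interest=$0.00
After 3 (month_end (apply 3% monthly interest)): balance=$1751.00 total_interest=$51.00
After 4 (withdraw($50)): balance=$1701.00 total_interest=$51.00
After 5 (deposit($200)): balance=$1901.00 total_interest=$51.00
After 6 (month_end (apply 3% monthly interest)): balance=$1958.03 total_interest=$108.03
After 7 (withdraw($100)): balance=$1858.03 total_interest=$108.03
After 8 (deposit($500)): balance=$2358.03 total_interest=$108.03
After 9 (deposit($200)): balance=$2558.03 total_interest=$108.03
After 10 (month_end (apply 3% monthly interest)): balance=$2634.77 total_interest=$184.77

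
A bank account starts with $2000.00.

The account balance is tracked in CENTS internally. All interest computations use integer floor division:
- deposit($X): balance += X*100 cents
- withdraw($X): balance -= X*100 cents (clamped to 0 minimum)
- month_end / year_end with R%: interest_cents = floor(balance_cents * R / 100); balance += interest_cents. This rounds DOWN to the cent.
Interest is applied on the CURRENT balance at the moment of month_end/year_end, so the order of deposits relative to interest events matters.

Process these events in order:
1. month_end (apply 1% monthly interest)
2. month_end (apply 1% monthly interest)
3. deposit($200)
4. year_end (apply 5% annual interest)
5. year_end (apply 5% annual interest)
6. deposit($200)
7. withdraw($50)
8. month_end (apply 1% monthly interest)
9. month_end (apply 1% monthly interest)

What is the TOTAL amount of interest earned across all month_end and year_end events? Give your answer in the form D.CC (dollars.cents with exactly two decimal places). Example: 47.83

After 1 (month_end (apply 1% monthly interest)): balance=$2020.00 total_interest=$20.00
After 2 (month_end (apply 1% monthly interest)): balance=$2040.20 total_interest=$40.20
After 3 (deposit($200)): balance=$2240.20 total_interest=$40.20
After 4 (year_end (apply 5% annual interest)): balance=$2352.21 total_interest=$152.21
After 5 (year_end (apply 5% annual interest)): balance=$2469.82 total_interest=$269.82
After 6 (deposit($200)): balance=$2669.82 total_interest=$269.82
After 7 (withdraw($50)): balance=$2619.82 total_interest=$269.82
After 8 (month_end (apply 1% monthly interest)): balance=$2646.01 total_interest=$296.01
After 9 (month_end (apply 1% monthly interest)): balance=$2672.47 total_interest=$322.47

Answer: 322.47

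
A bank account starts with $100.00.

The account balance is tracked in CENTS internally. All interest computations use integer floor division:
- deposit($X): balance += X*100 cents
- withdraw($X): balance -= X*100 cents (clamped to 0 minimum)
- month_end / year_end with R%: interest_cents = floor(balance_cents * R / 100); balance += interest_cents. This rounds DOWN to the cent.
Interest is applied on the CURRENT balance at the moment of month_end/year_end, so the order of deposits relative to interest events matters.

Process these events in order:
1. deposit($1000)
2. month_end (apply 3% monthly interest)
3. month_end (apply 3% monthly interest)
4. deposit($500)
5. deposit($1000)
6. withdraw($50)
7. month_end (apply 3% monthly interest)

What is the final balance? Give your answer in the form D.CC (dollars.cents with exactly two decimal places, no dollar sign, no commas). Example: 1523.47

After 1 (deposit($1000)): balance=$1100.00 total_interest=$0.00
After 2 (month_end (apply 3% monthly interest)): balance=$1133.00 total_interest=$33.00
After 3 (month_end (apply 3% monthly interest)): balance=$1166.99 total_interest=$66.99
After 4 (deposit($500)): balance=$1666.99 total_interest=$66.99
After 5 (deposit($1000)): balance=$2666.99 total_interest=$66.99
After 6 (withdraw($50)): balance=$2616.99 total_interest=$66.99
After 7 (month_end (apply 3% monthly interest)): balance=$2695.49 total_interest=$145.49

Answer: 2695.49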